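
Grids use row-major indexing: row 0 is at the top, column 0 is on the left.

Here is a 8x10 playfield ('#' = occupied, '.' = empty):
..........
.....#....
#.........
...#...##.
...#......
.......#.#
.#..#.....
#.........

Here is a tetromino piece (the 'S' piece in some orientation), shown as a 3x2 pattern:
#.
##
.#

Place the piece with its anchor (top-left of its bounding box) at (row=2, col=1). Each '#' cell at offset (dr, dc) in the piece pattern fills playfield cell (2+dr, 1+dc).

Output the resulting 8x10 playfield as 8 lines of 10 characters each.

Answer: ..........
.....#....
##........
.###...##.
..##......
.......#.#
.#..#.....
#.........

Derivation:
Fill (2+0,1+0) = (2,1)
Fill (2+1,1+0) = (3,1)
Fill (2+1,1+1) = (3,2)
Fill (2+2,1+1) = (4,2)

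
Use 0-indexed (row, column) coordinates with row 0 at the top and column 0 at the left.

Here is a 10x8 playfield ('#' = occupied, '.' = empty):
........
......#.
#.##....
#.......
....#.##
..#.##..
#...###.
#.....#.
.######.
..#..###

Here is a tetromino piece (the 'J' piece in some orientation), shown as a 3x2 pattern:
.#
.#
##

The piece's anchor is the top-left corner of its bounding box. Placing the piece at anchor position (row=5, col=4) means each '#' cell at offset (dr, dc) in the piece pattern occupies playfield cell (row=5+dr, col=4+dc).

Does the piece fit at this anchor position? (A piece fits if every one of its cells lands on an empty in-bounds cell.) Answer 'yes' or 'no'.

Check each piece cell at anchor (5, 4):
  offset (0,1) -> (5,5): occupied ('#') -> FAIL
  offset (1,1) -> (6,5): occupied ('#') -> FAIL
  offset (2,0) -> (7,4): empty -> OK
  offset (2,1) -> (7,5): empty -> OK
All cells valid: no

Answer: no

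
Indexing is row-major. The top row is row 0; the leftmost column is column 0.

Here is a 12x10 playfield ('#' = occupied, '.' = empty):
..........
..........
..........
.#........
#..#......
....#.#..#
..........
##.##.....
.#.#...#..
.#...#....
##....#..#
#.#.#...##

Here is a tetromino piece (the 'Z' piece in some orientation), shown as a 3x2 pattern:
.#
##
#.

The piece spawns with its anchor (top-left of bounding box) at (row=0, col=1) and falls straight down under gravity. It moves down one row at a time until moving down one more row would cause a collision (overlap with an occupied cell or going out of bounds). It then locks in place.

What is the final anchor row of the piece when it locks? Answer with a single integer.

Answer: 0

Derivation:
Spawn at (row=0, col=1). Try each row:
  row 0: fits
  row 1: blocked -> lock at row 0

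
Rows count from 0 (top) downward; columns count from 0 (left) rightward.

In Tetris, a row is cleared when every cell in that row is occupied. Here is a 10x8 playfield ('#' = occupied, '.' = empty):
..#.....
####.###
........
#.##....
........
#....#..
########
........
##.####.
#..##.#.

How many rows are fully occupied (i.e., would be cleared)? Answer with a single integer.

Answer: 1

Derivation:
Check each row:
  row 0: 7 empty cells -> not full
  row 1: 1 empty cell -> not full
  row 2: 8 empty cells -> not full
  row 3: 5 empty cells -> not full
  row 4: 8 empty cells -> not full
  row 5: 6 empty cells -> not full
  row 6: 0 empty cells -> FULL (clear)
  row 7: 8 empty cells -> not full
  row 8: 2 empty cells -> not full
  row 9: 4 empty cells -> not full
Total rows cleared: 1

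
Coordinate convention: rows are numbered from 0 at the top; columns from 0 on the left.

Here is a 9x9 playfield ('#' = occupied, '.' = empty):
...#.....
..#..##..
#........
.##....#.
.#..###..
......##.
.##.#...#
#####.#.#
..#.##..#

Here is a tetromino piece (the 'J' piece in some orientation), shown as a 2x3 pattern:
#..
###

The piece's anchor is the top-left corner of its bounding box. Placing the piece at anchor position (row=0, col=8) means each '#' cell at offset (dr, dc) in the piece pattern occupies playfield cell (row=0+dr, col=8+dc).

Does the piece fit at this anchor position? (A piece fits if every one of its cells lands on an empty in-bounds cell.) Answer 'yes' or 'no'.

Check each piece cell at anchor (0, 8):
  offset (0,0) -> (0,8): empty -> OK
  offset (1,0) -> (1,8): empty -> OK
  offset (1,1) -> (1,9): out of bounds -> FAIL
  offset (1,2) -> (1,10): out of bounds -> FAIL
All cells valid: no

Answer: no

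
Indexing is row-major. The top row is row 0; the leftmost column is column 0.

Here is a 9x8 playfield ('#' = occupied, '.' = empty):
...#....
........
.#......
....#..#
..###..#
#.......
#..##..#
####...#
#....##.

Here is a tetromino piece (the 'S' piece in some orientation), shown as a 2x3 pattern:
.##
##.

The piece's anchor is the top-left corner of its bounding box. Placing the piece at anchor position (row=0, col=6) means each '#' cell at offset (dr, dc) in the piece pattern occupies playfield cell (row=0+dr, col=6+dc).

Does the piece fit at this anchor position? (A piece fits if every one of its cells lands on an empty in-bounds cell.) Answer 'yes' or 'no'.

Answer: no

Derivation:
Check each piece cell at anchor (0, 6):
  offset (0,1) -> (0,7): empty -> OK
  offset (0,2) -> (0,8): out of bounds -> FAIL
  offset (1,0) -> (1,6): empty -> OK
  offset (1,1) -> (1,7): empty -> OK
All cells valid: no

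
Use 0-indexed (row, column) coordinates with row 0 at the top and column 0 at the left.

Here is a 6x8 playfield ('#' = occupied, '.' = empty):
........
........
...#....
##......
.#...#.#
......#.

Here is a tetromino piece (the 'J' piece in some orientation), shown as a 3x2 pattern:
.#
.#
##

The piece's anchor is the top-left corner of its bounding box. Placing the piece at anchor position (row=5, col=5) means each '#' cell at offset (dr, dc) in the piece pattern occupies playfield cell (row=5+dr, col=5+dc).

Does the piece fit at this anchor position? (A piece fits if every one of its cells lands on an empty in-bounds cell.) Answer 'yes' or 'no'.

Check each piece cell at anchor (5, 5):
  offset (0,1) -> (5,6): occupied ('#') -> FAIL
  offset (1,1) -> (6,6): out of bounds -> FAIL
  offset (2,0) -> (7,5): out of bounds -> FAIL
  offset (2,1) -> (7,6): out of bounds -> FAIL
All cells valid: no

Answer: no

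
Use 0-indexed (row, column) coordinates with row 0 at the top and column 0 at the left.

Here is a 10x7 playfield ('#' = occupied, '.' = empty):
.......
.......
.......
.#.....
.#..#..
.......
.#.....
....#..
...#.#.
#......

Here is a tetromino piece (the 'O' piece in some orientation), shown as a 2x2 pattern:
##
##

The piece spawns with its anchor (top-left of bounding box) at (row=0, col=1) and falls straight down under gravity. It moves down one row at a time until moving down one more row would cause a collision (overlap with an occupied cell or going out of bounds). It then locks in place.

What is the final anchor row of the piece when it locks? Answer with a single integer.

Answer: 1

Derivation:
Spawn at (row=0, col=1). Try each row:
  row 0: fits
  row 1: fits
  row 2: blocked -> lock at row 1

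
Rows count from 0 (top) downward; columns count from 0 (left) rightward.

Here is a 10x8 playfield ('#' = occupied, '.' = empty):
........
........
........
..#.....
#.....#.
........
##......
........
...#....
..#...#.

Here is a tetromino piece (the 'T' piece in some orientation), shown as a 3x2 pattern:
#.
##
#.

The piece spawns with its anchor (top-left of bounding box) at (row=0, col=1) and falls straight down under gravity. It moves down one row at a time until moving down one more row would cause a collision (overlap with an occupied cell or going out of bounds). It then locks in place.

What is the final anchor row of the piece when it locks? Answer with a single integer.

Spawn at (row=0, col=1). Try each row:
  row 0: fits
  row 1: fits
  row 2: blocked -> lock at row 1

Answer: 1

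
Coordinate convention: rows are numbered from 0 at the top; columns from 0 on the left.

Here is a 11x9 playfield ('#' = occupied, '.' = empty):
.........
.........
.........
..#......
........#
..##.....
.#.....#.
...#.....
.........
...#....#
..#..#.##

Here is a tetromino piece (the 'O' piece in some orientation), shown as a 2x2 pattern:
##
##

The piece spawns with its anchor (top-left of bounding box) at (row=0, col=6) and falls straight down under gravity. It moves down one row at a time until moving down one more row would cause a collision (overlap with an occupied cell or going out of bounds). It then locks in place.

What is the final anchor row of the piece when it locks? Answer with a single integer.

Spawn at (row=0, col=6). Try each row:
  row 0: fits
  row 1: fits
  row 2: fits
  row 3: fits
  row 4: fits
  row 5: blocked -> lock at row 4

Answer: 4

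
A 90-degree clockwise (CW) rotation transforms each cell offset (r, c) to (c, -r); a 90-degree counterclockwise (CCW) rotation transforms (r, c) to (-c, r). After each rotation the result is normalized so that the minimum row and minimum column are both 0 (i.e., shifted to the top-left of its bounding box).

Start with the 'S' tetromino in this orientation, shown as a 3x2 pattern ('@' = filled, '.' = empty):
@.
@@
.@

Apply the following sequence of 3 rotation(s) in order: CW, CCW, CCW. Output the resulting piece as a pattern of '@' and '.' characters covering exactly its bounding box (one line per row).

Answer: .@@
@@.

Derivation:
Start:
@.
@@
.@
After rotation 1 (CW):
.@@
@@.
After rotation 2 (CCW):
@.
@@
.@
After rotation 3 (CCW):
.@@
@@.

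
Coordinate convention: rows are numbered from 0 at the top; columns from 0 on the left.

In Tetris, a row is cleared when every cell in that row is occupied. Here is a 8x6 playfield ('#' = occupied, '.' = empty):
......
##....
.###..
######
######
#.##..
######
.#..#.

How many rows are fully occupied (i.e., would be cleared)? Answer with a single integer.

Check each row:
  row 0: 6 empty cells -> not full
  row 1: 4 empty cells -> not full
  row 2: 3 empty cells -> not full
  row 3: 0 empty cells -> FULL (clear)
  row 4: 0 empty cells -> FULL (clear)
  row 5: 3 empty cells -> not full
  row 6: 0 empty cells -> FULL (clear)
  row 7: 4 empty cells -> not full
Total rows cleared: 3

Answer: 3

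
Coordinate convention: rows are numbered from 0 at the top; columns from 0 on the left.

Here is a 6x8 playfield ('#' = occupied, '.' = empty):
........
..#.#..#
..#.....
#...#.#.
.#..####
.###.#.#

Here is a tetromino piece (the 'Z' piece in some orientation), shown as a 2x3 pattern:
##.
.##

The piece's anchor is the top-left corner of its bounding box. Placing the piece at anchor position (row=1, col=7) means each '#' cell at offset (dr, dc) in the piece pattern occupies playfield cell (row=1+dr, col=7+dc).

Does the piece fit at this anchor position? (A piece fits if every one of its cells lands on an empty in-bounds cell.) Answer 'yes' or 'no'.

Answer: no

Derivation:
Check each piece cell at anchor (1, 7):
  offset (0,0) -> (1,7): occupied ('#') -> FAIL
  offset (0,1) -> (1,8): out of bounds -> FAIL
  offset (1,1) -> (2,8): out of bounds -> FAIL
  offset (1,2) -> (2,9): out of bounds -> FAIL
All cells valid: no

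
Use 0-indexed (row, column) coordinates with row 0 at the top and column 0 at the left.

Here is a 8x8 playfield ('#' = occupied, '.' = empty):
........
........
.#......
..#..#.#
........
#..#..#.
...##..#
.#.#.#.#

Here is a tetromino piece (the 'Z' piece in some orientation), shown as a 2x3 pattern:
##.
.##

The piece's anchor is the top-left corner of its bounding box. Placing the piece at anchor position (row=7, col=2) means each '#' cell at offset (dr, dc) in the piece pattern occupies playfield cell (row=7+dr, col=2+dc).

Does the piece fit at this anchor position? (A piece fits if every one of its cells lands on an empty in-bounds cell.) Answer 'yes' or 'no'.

Answer: no

Derivation:
Check each piece cell at anchor (7, 2):
  offset (0,0) -> (7,2): empty -> OK
  offset (0,1) -> (7,3): occupied ('#') -> FAIL
  offset (1,1) -> (8,3): out of bounds -> FAIL
  offset (1,2) -> (8,4): out of bounds -> FAIL
All cells valid: no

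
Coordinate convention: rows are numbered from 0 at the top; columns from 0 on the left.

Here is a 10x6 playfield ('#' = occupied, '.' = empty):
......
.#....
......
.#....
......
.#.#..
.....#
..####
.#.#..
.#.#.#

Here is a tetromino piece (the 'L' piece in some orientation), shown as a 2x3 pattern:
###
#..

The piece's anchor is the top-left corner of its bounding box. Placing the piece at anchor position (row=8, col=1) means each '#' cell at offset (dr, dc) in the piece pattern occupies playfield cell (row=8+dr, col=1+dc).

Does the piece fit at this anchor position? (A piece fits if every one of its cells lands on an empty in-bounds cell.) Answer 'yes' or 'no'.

Answer: no

Derivation:
Check each piece cell at anchor (8, 1):
  offset (0,0) -> (8,1): occupied ('#') -> FAIL
  offset (0,1) -> (8,2): empty -> OK
  offset (0,2) -> (8,3): occupied ('#') -> FAIL
  offset (1,0) -> (9,1): occupied ('#') -> FAIL
All cells valid: no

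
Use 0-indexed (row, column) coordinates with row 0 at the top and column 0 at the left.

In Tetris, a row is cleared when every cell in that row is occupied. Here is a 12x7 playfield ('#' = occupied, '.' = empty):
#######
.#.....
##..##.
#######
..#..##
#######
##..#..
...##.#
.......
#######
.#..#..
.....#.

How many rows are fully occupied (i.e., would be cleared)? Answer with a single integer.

Check each row:
  row 0: 0 empty cells -> FULL (clear)
  row 1: 6 empty cells -> not full
  row 2: 3 empty cells -> not full
  row 3: 0 empty cells -> FULL (clear)
  row 4: 4 empty cells -> not full
  row 5: 0 empty cells -> FULL (clear)
  row 6: 4 empty cells -> not full
  row 7: 4 empty cells -> not full
  row 8: 7 empty cells -> not full
  row 9: 0 empty cells -> FULL (clear)
  row 10: 5 empty cells -> not full
  row 11: 6 empty cells -> not full
Total rows cleared: 4

Answer: 4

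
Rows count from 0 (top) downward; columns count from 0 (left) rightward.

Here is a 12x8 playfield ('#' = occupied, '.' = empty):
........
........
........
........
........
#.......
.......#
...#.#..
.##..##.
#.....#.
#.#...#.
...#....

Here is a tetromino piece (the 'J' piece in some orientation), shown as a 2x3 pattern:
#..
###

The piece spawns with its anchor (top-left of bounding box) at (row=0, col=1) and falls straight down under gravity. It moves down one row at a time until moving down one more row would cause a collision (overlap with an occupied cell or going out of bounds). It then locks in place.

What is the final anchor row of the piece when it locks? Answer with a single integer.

Answer: 5

Derivation:
Spawn at (row=0, col=1). Try each row:
  row 0: fits
  row 1: fits
  row 2: fits
  row 3: fits
  row 4: fits
  row 5: fits
  row 6: blocked -> lock at row 5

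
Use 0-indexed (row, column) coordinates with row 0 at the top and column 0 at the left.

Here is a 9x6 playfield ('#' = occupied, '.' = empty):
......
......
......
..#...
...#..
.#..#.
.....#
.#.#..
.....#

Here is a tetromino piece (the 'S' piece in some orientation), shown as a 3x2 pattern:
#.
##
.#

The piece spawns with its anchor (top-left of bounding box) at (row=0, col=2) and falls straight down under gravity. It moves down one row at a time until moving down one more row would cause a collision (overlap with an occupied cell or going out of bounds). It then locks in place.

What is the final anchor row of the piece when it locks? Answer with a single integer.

Spawn at (row=0, col=2). Try each row:
  row 0: fits
  row 1: fits
  row 2: blocked -> lock at row 1

Answer: 1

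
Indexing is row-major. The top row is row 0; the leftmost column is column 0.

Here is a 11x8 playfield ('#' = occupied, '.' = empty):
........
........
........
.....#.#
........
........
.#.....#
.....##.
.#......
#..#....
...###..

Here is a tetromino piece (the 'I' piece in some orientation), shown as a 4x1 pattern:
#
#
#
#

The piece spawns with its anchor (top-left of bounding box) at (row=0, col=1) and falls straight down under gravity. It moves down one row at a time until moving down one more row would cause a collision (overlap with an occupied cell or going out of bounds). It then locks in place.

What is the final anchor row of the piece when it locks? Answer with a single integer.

Answer: 2

Derivation:
Spawn at (row=0, col=1). Try each row:
  row 0: fits
  row 1: fits
  row 2: fits
  row 3: blocked -> lock at row 2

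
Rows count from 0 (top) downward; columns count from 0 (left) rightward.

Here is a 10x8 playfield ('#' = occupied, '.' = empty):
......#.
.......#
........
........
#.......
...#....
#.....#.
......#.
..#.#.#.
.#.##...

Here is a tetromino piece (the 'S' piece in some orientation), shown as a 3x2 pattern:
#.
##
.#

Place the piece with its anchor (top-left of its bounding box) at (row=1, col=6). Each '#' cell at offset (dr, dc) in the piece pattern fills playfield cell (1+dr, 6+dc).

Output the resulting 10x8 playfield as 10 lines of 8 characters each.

Answer: ......#.
......##
......##
.......#
#.......
...#....
#.....#.
......#.
..#.#.#.
.#.##...

Derivation:
Fill (1+0,6+0) = (1,6)
Fill (1+1,6+0) = (2,6)
Fill (1+1,6+1) = (2,7)
Fill (1+2,6+1) = (3,7)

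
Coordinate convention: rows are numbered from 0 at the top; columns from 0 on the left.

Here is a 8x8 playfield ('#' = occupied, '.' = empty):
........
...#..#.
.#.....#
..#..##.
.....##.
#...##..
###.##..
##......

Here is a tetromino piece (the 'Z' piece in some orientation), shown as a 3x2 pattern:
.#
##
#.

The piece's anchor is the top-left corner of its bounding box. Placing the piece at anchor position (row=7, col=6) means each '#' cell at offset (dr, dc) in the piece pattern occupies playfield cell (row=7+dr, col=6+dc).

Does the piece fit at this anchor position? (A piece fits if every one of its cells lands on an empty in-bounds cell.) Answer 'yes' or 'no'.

Check each piece cell at anchor (7, 6):
  offset (0,1) -> (7,7): empty -> OK
  offset (1,0) -> (8,6): out of bounds -> FAIL
  offset (1,1) -> (8,7): out of bounds -> FAIL
  offset (2,0) -> (9,6): out of bounds -> FAIL
All cells valid: no

Answer: no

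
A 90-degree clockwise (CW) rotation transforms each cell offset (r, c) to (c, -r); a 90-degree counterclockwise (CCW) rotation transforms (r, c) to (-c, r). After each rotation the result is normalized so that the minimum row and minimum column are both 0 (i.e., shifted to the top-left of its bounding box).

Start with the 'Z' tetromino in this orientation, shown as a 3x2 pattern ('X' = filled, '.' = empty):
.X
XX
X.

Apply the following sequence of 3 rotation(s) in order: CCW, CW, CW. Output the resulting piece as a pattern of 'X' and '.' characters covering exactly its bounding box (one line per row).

Start:
.X
XX
X.
After rotation 1 (CCW):
XX.
.XX
After rotation 2 (CW):
.X
XX
X.
After rotation 3 (CW):
XX.
.XX

Answer: XX.
.XX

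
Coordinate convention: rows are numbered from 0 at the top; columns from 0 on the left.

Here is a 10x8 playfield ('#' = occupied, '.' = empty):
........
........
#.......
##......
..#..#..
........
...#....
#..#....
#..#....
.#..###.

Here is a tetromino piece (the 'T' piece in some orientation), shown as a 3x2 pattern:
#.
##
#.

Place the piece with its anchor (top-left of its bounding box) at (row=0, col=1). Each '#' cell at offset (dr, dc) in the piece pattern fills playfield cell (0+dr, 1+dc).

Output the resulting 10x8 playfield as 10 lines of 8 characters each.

Answer: .#......
.##.....
##......
##......
..#..#..
........
...#....
#..#....
#..#....
.#..###.

Derivation:
Fill (0+0,1+0) = (0,1)
Fill (0+1,1+0) = (1,1)
Fill (0+1,1+1) = (1,2)
Fill (0+2,1+0) = (2,1)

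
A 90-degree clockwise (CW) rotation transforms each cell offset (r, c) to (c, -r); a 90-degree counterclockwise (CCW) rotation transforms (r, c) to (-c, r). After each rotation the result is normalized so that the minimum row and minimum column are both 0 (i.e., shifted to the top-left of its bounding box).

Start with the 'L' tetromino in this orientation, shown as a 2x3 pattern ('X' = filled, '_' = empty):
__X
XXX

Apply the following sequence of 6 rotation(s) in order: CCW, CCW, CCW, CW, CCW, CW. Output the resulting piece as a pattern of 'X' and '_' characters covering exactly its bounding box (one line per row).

Start:
__X
XXX
After rotation 1 (CCW):
XX
_X
_X
After rotation 2 (CCW):
XXX
X__
After rotation 3 (CCW):
X_
X_
XX
After rotation 4 (CW):
XXX
X__
After rotation 5 (CCW):
X_
X_
XX
After rotation 6 (CW):
XXX
X__

Answer: XXX
X__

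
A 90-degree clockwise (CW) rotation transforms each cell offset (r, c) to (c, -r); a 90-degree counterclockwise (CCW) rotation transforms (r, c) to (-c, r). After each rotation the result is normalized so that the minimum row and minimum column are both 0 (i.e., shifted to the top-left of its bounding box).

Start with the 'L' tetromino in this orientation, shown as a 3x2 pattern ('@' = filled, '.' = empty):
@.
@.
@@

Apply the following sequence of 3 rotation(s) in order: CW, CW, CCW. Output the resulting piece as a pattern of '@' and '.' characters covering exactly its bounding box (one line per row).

Answer: @@@
@..

Derivation:
Start:
@.
@.
@@
After rotation 1 (CW):
@@@
@..
After rotation 2 (CW):
@@
.@
.@
After rotation 3 (CCW):
@@@
@..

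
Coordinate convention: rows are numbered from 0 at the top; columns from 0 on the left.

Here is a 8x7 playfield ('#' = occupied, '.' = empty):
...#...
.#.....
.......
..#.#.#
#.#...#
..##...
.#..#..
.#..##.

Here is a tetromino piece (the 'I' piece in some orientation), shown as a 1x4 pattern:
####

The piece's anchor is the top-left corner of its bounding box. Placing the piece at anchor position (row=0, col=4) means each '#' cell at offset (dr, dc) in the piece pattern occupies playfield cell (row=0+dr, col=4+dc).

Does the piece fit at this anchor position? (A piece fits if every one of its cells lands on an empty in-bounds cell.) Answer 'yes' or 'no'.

Answer: no

Derivation:
Check each piece cell at anchor (0, 4):
  offset (0,0) -> (0,4): empty -> OK
  offset (0,1) -> (0,5): empty -> OK
  offset (0,2) -> (0,6): empty -> OK
  offset (0,3) -> (0,7): out of bounds -> FAIL
All cells valid: no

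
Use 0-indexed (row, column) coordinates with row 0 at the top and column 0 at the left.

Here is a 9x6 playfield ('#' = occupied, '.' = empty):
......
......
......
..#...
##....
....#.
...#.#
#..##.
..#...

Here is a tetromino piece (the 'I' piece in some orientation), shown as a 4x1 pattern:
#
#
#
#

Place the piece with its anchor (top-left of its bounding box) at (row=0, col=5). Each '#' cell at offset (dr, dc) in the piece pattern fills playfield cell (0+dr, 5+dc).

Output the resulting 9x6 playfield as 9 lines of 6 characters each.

Fill (0+0,5+0) = (0,5)
Fill (0+1,5+0) = (1,5)
Fill (0+2,5+0) = (2,5)
Fill (0+3,5+0) = (3,5)

Answer: .....#
.....#
.....#
..#..#
##....
....#.
...#.#
#..##.
..#...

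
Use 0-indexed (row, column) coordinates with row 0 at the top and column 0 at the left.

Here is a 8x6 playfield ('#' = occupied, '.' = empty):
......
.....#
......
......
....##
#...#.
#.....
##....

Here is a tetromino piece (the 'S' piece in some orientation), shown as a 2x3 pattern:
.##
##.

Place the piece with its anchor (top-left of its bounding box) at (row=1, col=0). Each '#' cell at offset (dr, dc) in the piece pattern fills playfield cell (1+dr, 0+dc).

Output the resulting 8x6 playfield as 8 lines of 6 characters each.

Fill (1+0,0+1) = (1,1)
Fill (1+0,0+2) = (1,2)
Fill (1+1,0+0) = (2,0)
Fill (1+1,0+1) = (2,1)

Answer: ......
.##..#
##....
......
....##
#...#.
#.....
##....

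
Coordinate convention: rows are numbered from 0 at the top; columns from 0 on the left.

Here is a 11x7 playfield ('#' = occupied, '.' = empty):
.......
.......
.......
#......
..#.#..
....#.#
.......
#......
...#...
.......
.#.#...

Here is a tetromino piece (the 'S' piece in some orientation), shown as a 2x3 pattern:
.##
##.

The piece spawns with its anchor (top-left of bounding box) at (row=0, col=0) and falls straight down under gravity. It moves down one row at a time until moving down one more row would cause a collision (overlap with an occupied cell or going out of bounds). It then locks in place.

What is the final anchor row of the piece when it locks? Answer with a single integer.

Spawn at (row=0, col=0). Try each row:
  row 0: fits
  row 1: fits
  row 2: blocked -> lock at row 1

Answer: 1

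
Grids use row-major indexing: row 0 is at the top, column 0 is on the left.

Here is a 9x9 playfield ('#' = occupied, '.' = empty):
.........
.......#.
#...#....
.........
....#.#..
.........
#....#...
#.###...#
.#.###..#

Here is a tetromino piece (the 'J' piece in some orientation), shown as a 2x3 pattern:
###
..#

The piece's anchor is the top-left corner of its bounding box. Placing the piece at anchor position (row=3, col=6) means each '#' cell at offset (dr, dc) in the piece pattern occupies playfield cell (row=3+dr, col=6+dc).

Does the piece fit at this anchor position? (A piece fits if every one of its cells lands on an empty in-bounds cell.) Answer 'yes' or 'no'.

Check each piece cell at anchor (3, 6):
  offset (0,0) -> (3,6): empty -> OK
  offset (0,1) -> (3,7): empty -> OK
  offset (0,2) -> (3,8): empty -> OK
  offset (1,2) -> (4,8): empty -> OK
All cells valid: yes

Answer: yes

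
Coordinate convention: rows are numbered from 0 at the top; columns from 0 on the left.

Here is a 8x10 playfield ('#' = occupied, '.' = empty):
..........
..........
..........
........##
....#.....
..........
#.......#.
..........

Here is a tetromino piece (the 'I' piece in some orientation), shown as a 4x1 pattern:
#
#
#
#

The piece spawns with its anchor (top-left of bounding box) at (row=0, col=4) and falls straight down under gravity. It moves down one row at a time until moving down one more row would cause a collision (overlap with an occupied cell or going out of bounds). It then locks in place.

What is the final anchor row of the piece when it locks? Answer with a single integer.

Answer: 0

Derivation:
Spawn at (row=0, col=4). Try each row:
  row 0: fits
  row 1: blocked -> lock at row 0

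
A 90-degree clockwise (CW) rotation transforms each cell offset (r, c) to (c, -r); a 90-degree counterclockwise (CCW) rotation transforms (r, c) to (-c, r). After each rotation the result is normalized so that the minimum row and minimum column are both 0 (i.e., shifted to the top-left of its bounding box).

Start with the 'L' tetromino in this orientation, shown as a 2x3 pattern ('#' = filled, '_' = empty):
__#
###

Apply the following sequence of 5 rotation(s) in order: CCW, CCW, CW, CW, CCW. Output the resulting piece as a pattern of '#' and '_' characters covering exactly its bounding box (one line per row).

Answer: ##
_#
_#

Derivation:
Start:
__#
###
After rotation 1 (CCW):
##
_#
_#
After rotation 2 (CCW):
###
#__
After rotation 3 (CW):
##
_#
_#
After rotation 4 (CW):
__#
###
After rotation 5 (CCW):
##
_#
_#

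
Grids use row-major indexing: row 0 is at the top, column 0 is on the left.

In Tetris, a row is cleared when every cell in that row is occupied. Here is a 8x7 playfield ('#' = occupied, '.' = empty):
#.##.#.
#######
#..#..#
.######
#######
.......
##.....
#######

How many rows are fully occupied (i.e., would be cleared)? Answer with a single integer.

Check each row:
  row 0: 3 empty cells -> not full
  row 1: 0 empty cells -> FULL (clear)
  row 2: 4 empty cells -> not full
  row 3: 1 empty cell -> not full
  row 4: 0 empty cells -> FULL (clear)
  row 5: 7 empty cells -> not full
  row 6: 5 empty cells -> not full
  row 7: 0 empty cells -> FULL (clear)
Total rows cleared: 3

Answer: 3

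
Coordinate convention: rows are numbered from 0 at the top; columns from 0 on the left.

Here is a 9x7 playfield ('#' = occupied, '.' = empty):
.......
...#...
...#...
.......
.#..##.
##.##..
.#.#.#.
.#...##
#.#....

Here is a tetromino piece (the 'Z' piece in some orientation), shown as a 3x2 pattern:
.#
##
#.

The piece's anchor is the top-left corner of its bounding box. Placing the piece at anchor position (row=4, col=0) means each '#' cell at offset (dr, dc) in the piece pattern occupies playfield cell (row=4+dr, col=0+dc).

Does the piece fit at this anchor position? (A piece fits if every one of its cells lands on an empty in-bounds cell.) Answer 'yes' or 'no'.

Answer: no

Derivation:
Check each piece cell at anchor (4, 0):
  offset (0,1) -> (4,1): occupied ('#') -> FAIL
  offset (1,0) -> (5,0): occupied ('#') -> FAIL
  offset (1,1) -> (5,1): occupied ('#') -> FAIL
  offset (2,0) -> (6,0): empty -> OK
All cells valid: no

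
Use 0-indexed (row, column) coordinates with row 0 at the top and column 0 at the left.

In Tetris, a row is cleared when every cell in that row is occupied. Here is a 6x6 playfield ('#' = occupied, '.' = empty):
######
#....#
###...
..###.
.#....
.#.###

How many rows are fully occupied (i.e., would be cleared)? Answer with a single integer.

Check each row:
  row 0: 0 empty cells -> FULL (clear)
  row 1: 4 empty cells -> not full
  row 2: 3 empty cells -> not full
  row 3: 3 empty cells -> not full
  row 4: 5 empty cells -> not full
  row 5: 2 empty cells -> not full
Total rows cleared: 1

Answer: 1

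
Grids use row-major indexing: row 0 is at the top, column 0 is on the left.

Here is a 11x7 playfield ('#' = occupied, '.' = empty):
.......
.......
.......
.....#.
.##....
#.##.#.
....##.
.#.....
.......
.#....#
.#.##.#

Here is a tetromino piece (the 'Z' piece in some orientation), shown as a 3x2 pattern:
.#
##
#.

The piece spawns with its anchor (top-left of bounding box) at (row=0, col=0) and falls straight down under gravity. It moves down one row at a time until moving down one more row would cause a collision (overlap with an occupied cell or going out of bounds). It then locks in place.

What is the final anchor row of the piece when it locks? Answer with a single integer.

Spawn at (row=0, col=0). Try each row:
  row 0: fits
  row 1: fits
  row 2: fits
  row 3: blocked -> lock at row 2

Answer: 2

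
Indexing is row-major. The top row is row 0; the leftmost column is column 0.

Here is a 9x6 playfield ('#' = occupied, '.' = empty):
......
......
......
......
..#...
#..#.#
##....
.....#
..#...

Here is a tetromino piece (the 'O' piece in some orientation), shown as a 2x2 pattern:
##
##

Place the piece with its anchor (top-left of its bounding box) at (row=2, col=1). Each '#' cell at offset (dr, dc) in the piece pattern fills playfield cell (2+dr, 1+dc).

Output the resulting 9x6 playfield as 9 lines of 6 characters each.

Fill (2+0,1+0) = (2,1)
Fill (2+0,1+1) = (2,2)
Fill (2+1,1+0) = (3,1)
Fill (2+1,1+1) = (3,2)

Answer: ......
......
.##...
.##...
..#...
#..#.#
##....
.....#
..#...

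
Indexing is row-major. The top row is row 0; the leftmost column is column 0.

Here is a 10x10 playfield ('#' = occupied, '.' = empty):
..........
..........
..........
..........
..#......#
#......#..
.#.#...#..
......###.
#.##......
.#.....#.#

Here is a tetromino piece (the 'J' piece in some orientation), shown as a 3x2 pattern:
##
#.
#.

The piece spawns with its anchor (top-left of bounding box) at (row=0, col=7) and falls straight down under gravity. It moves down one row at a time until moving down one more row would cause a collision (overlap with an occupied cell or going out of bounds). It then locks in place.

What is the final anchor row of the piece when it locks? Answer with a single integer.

Answer: 2

Derivation:
Spawn at (row=0, col=7). Try each row:
  row 0: fits
  row 1: fits
  row 2: fits
  row 3: blocked -> lock at row 2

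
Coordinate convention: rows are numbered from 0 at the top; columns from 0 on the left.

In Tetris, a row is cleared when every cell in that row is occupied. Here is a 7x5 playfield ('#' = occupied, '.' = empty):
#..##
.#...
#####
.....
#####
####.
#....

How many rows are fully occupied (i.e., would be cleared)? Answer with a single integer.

Check each row:
  row 0: 2 empty cells -> not full
  row 1: 4 empty cells -> not full
  row 2: 0 empty cells -> FULL (clear)
  row 3: 5 empty cells -> not full
  row 4: 0 empty cells -> FULL (clear)
  row 5: 1 empty cell -> not full
  row 6: 4 empty cells -> not full
Total rows cleared: 2

Answer: 2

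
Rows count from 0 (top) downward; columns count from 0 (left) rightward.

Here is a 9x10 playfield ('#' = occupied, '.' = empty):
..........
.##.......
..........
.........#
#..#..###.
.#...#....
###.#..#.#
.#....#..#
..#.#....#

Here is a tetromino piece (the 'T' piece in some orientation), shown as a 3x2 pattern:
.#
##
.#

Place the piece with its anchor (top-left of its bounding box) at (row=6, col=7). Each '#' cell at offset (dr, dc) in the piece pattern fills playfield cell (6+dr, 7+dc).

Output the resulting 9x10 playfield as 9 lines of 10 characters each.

Fill (6+0,7+1) = (6,8)
Fill (6+1,7+0) = (7,7)
Fill (6+1,7+1) = (7,8)
Fill (6+2,7+1) = (8,8)

Answer: ..........
.##.......
..........
.........#
#..#..###.
.#...#....
###.#..###
.#....####
..#.#...##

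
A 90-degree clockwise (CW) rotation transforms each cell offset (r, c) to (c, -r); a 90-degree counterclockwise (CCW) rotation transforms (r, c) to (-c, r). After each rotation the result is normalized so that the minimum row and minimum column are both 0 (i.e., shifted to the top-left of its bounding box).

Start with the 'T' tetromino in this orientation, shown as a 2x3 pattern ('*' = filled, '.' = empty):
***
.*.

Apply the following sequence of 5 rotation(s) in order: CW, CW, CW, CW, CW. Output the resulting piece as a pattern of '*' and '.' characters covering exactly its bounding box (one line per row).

Answer: .*
**
.*

Derivation:
Start:
***
.*.
After rotation 1 (CW):
.*
**
.*
After rotation 2 (CW):
.*.
***
After rotation 3 (CW):
*.
**
*.
After rotation 4 (CW):
***
.*.
After rotation 5 (CW):
.*
**
.*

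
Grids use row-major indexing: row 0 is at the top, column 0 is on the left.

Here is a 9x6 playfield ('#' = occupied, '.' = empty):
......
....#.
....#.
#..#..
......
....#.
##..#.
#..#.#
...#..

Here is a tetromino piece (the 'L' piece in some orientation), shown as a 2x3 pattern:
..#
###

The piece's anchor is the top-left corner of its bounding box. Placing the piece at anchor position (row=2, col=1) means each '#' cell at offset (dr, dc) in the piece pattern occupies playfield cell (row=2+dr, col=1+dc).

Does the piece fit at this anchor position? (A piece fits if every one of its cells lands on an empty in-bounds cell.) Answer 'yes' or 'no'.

Answer: no

Derivation:
Check each piece cell at anchor (2, 1):
  offset (0,2) -> (2,3): empty -> OK
  offset (1,0) -> (3,1): empty -> OK
  offset (1,1) -> (3,2): empty -> OK
  offset (1,2) -> (3,3): occupied ('#') -> FAIL
All cells valid: no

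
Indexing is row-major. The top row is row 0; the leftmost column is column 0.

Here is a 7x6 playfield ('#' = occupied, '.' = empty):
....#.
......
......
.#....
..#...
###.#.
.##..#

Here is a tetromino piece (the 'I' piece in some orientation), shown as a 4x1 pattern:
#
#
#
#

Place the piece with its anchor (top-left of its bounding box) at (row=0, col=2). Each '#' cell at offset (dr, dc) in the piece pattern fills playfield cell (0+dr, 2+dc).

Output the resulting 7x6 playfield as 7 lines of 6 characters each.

Answer: ..#.#.
..#...
..#...
.##...
..#...
###.#.
.##..#

Derivation:
Fill (0+0,2+0) = (0,2)
Fill (0+1,2+0) = (1,2)
Fill (0+2,2+0) = (2,2)
Fill (0+3,2+0) = (3,2)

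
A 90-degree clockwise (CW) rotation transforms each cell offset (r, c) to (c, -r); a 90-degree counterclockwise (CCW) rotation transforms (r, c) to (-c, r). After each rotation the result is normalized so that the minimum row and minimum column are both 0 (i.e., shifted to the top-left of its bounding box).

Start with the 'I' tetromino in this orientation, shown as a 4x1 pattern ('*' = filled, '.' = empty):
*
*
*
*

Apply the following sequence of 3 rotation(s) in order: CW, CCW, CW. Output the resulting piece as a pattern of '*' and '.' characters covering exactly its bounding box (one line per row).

Answer: ****

Derivation:
Start:
*
*
*
*
After rotation 1 (CW):
****
After rotation 2 (CCW):
*
*
*
*
After rotation 3 (CW):
****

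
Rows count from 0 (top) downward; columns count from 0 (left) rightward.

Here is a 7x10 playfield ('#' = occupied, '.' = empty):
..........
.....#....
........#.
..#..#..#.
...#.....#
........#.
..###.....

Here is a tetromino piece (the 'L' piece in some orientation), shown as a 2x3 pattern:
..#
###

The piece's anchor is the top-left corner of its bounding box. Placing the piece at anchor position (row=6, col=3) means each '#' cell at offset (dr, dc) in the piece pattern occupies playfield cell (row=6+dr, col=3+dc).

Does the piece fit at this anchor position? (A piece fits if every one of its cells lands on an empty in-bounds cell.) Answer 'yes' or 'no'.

Check each piece cell at anchor (6, 3):
  offset (0,2) -> (6,5): empty -> OK
  offset (1,0) -> (7,3): out of bounds -> FAIL
  offset (1,1) -> (7,4): out of bounds -> FAIL
  offset (1,2) -> (7,5): out of bounds -> FAIL
All cells valid: no

Answer: no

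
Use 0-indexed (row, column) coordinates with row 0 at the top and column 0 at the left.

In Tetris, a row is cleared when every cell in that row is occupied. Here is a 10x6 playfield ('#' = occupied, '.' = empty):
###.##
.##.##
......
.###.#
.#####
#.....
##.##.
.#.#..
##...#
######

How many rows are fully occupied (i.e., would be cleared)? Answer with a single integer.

Check each row:
  row 0: 1 empty cell -> not full
  row 1: 2 empty cells -> not full
  row 2: 6 empty cells -> not full
  row 3: 2 empty cells -> not full
  row 4: 1 empty cell -> not full
  row 5: 5 empty cells -> not full
  row 6: 2 empty cells -> not full
  row 7: 4 empty cells -> not full
  row 8: 3 empty cells -> not full
  row 9: 0 empty cells -> FULL (clear)
Total rows cleared: 1

Answer: 1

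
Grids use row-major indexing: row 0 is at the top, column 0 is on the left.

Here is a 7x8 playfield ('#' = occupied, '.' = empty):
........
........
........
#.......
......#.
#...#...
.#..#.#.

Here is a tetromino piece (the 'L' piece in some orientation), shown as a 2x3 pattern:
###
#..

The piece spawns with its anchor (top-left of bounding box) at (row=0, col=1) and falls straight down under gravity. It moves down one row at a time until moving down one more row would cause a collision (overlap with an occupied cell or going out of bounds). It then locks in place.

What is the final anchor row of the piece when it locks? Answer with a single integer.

Spawn at (row=0, col=1). Try each row:
  row 0: fits
  row 1: fits
  row 2: fits
  row 3: fits
  row 4: fits
  row 5: blocked -> lock at row 4

Answer: 4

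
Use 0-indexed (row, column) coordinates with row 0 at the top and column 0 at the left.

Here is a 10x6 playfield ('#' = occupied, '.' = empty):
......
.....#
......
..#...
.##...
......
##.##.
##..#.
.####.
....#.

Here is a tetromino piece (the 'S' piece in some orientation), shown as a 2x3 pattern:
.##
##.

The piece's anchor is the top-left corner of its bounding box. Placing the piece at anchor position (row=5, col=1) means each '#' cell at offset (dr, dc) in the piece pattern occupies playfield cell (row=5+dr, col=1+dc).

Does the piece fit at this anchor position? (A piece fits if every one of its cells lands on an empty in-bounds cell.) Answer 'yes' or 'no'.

Check each piece cell at anchor (5, 1):
  offset (0,1) -> (5,2): empty -> OK
  offset (0,2) -> (5,3): empty -> OK
  offset (1,0) -> (6,1): occupied ('#') -> FAIL
  offset (1,1) -> (6,2): empty -> OK
All cells valid: no

Answer: no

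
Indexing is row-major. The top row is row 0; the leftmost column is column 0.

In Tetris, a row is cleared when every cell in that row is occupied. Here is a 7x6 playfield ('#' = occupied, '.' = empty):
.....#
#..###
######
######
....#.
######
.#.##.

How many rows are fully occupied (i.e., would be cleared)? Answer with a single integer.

Answer: 3

Derivation:
Check each row:
  row 0: 5 empty cells -> not full
  row 1: 2 empty cells -> not full
  row 2: 0 empty cells -> FULL (clear)
  row 3: 0 empty cells -> FULL (clear)
  row 4: 5 empty cells -> not full
  row 5: 0 empty cells -> FULL (clear)
  row 6: 3 empty cells -> not full
Total rows cleared: 3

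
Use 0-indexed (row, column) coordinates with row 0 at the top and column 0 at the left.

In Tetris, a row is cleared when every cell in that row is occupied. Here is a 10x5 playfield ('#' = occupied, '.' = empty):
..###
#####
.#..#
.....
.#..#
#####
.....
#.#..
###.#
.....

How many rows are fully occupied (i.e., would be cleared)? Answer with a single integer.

Check each row:
  row 0: 2 empty cells -> not full
  row 1: 0 empty cells -> FULL (clear)
  row 2: 3 empty cells -> not full
  row 3: 5 empty cells -> not full
  row 4: 3 empty cells -> not full
  row 5: 0 empty cells -> FULL (clear)
  row 6: 5 empty cells -> not full
  row 7: 3 empty cells -> not full
  row 8: 1 empty cell -> not full
  row 9: 5 empty cells -> not full
Total rows cleared: 2

Answer: 2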